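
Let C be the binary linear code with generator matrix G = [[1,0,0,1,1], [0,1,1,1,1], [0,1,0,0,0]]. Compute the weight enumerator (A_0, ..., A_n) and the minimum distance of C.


Weight distribution: A_0 = 1, A_1 = 1, A_2 = 1, A_3 = 3, A_4 = 2. Minimum distance d = 1.

Enumerate all 2^3 = 8 messages m ∈ F_2^3.
For each, compute codeword c = mG in F_2^5, then tally its weight.
  m = 000 → c = 00000, weight = 0.
  m = 100 → c = 10011, weight = 3.
  m = 010 → c = 01111, weight = 4.
  m = 110 → c = 11100, weight = 3.
  m = 001 → c = 01000, weight = 1.
  m = 101 → c = 11011, weight = 4.
  m = 011 → c = 00111, weight = 3.
  m = 111 → c = 10100, weight = 2.
Tally weights:
  weight 0: 1 codewords.
  weight 1: 1 codewords.
  weight 2: 1 codewords.
  weight 3: 3 codewords.
  weight 4: 2 codewords.
Minimum distance d = smallest w > 0 with A_w > 0 = 1.
Sanity: Σ A_w = 8 = 2^3 = 8 ✓.


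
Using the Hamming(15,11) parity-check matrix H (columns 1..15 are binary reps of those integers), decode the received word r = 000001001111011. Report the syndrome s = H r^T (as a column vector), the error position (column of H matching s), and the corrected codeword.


s = (0, 0, 1, 1)^T, error position = 3, corrected codeword c = 001001001111011

Compute s = H r^T mod 2 one row at a time:
  s_1 = 0 + 1 + 1 + 1 + 1 + 0 + 1 + 1 = 6 ≡ 0 (mod 2).
  s_2 = 0 + 0 + 1 + 0 + 1 + 0 + 1 + 1 = 4 ≡ 0 (mod 2).
  s_3 = 0 + 0 + 1 + 0 + 1 + 1 + 1 + 1 = 5 ≡ 1 (mod 2).
  s_4 = 0 + 0 + 0 + 0 + 1 + 1 + 0 + 1 = 3 ≡ 1 (mod 2).
s = (0, 0, 1, 1)^T — this equals column 3 of H (binary 0011), so error is at position 3.
Correct: flip bit 3 of r = 000001001111011 to get c = 001001001111011.


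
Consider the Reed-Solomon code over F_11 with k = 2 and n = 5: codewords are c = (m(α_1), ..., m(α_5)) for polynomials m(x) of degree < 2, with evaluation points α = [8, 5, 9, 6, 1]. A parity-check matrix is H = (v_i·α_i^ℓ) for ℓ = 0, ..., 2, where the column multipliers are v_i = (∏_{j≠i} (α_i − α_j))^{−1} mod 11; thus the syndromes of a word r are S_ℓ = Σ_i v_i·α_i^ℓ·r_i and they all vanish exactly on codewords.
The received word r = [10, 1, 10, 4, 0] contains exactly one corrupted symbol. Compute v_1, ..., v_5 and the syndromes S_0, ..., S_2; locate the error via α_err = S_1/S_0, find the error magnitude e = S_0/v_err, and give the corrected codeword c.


S = (1, 9, 4), error at position 3, error magnitude e = 8, c = [10, 1, 2, 4, 0].

Step 1: column multipliers v_i = (∏_{j≠i}(α_i − α_j))^{−1} mod 11.
  i = 1 (α = 8): (8−5)(8−9)(8−6)(8−1) = 3·(−1)·2·7 = −42 ≡ 2, so v_1 = 2^{−1} = 6 (mod 11).
  i = 2 (α = 5): (5−8)(5−9)(5−6)(5−1) = (−3)·(−4)·(−1)·4 = −48 ≡ 7, so v_2 = 7^{−1} = 8 (mod 11).
  i = 3 (α = 9): (9−8)(9−5)(9−6)(9−1) = 1·4·3·8 = 96 ≡ 8, so v_3 = 8^{−1} = 7 (mod 11).
  i = 4 (α = 6): (6−8)(6−5)(6−9)(6−1) = (−2)·1·(−3)·5 = 30 ≡ 8, so v_4 = 8^{−1} = 7 (mod 11).
  i = 5 (α = 1): (1−8)(1−5)(1−9)(1−6) = (−7)·(−4)·(−8)·(−5) = 1120 ≡ 9, so v_5 = 9^{−1} = 5 (mod 11).
  v = [6, 8, 7, 7, 5].
Step 2: syndromes of r = [10, 1, 10, 4, 0] (all sums mod 11).
  S_0 = Σ v_i r_i = 6·10 + 8·1 + 7·10 + 7·4 + 5·0 = 166 ≡ 1.
  S_1 = Σ v_i α_i r_i = 6·8·10 + 8·5·1 + 7·9·10 + 7·6·4 + 5·1·0 = 1318 ≡ 9.
  α_i^2 mod 11 = [9, 3, 4, 3, 1].
  S_2 = Σ v_i α_i^2 r_i = 6·9·10 + 8·3·1 + 7·4·10 + 7·3·4 + 5·1·0 = 928 ≡ 4.
  S = (1, 9, 4) ≠ 0, so r is not a codeword (an error is present).
Step 3: locate the error. For a single error e at position i, S_ℓ = v_i·e·α_i^ℓ, so α_err = S_1/S_0.
  S_0^{−1} = 1^{−1} = 1 (mod 11), so α_err = 9·1 = 9 ≡ 9 = α_3. Error position i = 3.
  Consistency check: S_2/S_1 = 4·5 = 20 ≡ 9 = α_err ✓ (single-error assumption holds).
Step 4: error magnitude e = S_0/v_3 = S_0·∏_{j≠3}(α_3 − α_j) = 1·8 = 8 ≡ 8 (mod 11).
Step 5: correct position 3: c_3 = r_3 − e = 10 − 8 ≡ 2 (mod 11). Hence c = [10, 1, 2, 4, 0].
  Check: interpolating c through the α_i gives m(x) = 8 + 3·x (degree < 2) with m(α_i) = c_i for every i, so c is indeed a codeword.


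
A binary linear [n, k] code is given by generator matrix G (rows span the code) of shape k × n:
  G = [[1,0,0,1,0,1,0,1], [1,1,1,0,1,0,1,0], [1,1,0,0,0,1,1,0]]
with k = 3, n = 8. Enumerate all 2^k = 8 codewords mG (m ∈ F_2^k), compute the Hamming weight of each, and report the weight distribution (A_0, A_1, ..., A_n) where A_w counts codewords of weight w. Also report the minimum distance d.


Weight distribution: A_0 = 1, A_3 = 1, A_4 = 3, A_5 = 2, A_7 = 1. Minimum distance d = 3.

Enumerate all 2^3 = 8 messages m ∈ F_2^3.
For each, compute codeword c = mG in F_2^8, then tally its weight.
  m = 000 → c = 00000000, weight = 0.
  m = 100 → c = 10010101, weight = 4.
  m = 010 → c = 11101010, weight = 5.
  m = 110 → c = 01111111, weight = 7.
  m = 001 → c = 11000110, weight = 4.
  m = 101 → c = 01010011, weight = 4.
  m = 011 → c = 00101100, weight = 3.
  m = 111 → c = 10111001, weight = 5.
Tally weights:
  weight 0: 1 codewords.
  weight 3: 1 codewords.
  weight 4: 3 codewords.
  weight 5: 2 codewords.
  weight 7: 1 codewords.
Minimum distance d = smallest w > 0 with A_w > 0 = 3.
Sanity: Σ A_w = 8 = 2^3 = 8 ✓.


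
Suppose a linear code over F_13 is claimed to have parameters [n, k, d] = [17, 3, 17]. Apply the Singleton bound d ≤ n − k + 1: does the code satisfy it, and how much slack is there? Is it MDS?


Singleton RHS = n − k + 1 = 15, slack = -2, bound violated (no such code; not MDS).

Singleton bound: d ≤ n − k + 1.
Here n = 17, k = 3, so n − k + 1 = 15.
Given d = 17, check d ≤ 15: NO.
Slack = (n − k + 1) − d = -2.
The slack is negative: d = 17 exceeds n − k + 1 = 15 by 2, so the Singleton bound is violated and no linear [17, 3, 17]_13 code can exist. In particular it is not MDS (MDS requires d = n − k + 1 exactly).
Description: the claimed parameters are [17, 3, 17]_13; such a code would be impossible (violates the Singleton bound).


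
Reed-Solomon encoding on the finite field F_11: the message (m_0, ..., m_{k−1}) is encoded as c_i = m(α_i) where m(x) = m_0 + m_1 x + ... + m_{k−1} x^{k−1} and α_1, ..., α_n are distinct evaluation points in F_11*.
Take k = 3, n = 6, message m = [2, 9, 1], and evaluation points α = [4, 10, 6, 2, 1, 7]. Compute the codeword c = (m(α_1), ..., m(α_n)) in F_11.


c = [10, 5, 4, 2, 1, 4]

Message polynomial: m(x) = 2 + 9·x + 1·x^2 (mod 11).
For each evaluation point α_i, compute m(α_i) mod 11:
  α_1 = 4: Horner steps 1 → 2 → 10, so m(4) = 10.
  α_2 = 10: Horner steps 1 → 8 → 5, so m(10) = 5.
  α_3 = 6: Horner steps 1 → 4 → 4, so m(6) = 4.
  α_4 = 2: Horner steps 1 → 0 → 2, so m(2) = 2.
  α_5 = 1: Horner steps 1 → 10 → 1, so m(1) = 1.
  α_6 = 7: Horner steps 1 → 5 → 4, so m(7) = 4.
Codeword c = [10, 5, 4, 2, 1, 4] ∈ F_11^6.


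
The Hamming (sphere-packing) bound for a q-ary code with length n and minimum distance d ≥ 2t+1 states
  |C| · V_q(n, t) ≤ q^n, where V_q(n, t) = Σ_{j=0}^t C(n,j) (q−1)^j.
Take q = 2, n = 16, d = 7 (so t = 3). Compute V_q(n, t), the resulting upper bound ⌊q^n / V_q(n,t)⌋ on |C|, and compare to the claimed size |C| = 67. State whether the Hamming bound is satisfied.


V_q(n, t) = 697, q^n = 65536, Hamming bound = 94, |C| = 67 ≤ bound (satisfied).

Step 1: Compute V_q(n, t) = Σ_{j=0}^3 C(n, j) (q−1)^j.
  j = 0: C(16,0)·(1)^0 = 1·1 = 1.
  j = 1: C(16,1)·(1)^1 = 16·1 = 16.
  j = 2: C(16,2)·(1)^2 = 120·1 = 120.
  j = 3: C(16,3)·(1)^3 = 560·1 = 560.
  V_q(n, t) = 1 + 16 + 120 + 560 = 697.
Step 2: q^n = 2^16 = 65536.
Step 3: Hamming bound ⌊q^n / V_q(n,t)⌋ = ⌊65536/697⌋ = 94.
Step 4: Compare |C| = 67 to 94: satisfied.
The claimed |C| lies below the Hamming bound.


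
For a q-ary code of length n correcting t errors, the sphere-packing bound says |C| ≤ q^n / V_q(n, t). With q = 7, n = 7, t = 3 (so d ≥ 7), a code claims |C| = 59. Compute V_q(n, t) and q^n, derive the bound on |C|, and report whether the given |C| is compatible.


V_q(n, t) = 8359, q^n = 823543, Hamming bound = 98, |C| = 59 ≤ bound (satisfied).

Step 1: Compute V_q(n, t) = Σ_{j=0}^3 C(n, j) (q−1)^j.
  j = 0: C(7,0)·(6)^0 = 1·1 = 1.
  j = 1: C(7,1)·(6)^1 = 7·6 = 42.
  j = 2: C(7,2)·(6)^2 = 21·36 = 756.
  j = 3: C(7,3)·(6)^3 = 35·216 = 7560.
  V_q(n, t) = 1 + 42 + 756 + 7560 = 8359.
Step 2: q^n = 7^7 = 823543.
Step 3: Hamming bound ⌊q^n / V_q(n,t)⌋ = ⌊823543/8359⌋ = 98.
Step 4: Compare |C| = 59 to 98: satisfied.
The claimed |C| lies below the Hamming bound.


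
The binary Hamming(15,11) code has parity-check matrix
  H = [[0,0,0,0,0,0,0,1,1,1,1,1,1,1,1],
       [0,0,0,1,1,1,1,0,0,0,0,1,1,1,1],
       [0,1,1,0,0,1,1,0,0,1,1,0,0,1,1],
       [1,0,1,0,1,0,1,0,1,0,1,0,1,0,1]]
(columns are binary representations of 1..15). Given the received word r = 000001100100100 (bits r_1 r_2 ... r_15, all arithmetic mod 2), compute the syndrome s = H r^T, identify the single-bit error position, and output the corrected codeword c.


s = (0, 1, 1, 0)^T, error position = 6, corrected codeword c = 000000100100100

Compute s = H r^T mod 2 one row at a time:
  s_1 = 0 + 0 + 1 + 0 + 0 + 1 + 0 + 0 = 2 ≡ 0 (mod 2).
  s_2 = 0 + 0 + 1 + 1 + 0 + 1 + 0 + 0 = 3 ≡ 1 (mod 2).
  s_3 = 0 + 0 + 1 + 1 + 1 + 0 + 0 + 0 = 3 ≡ 1 (mod 2).
  s_4 = 0 + 0 + 0 + 1 + 0 + 0 + 1 + 0 = 2 ≡ 0 (mod 2).
s = (0, 1, 1, 0)^T — this equals column 6 of H (binary 0110), so error is at position 6.
Correct: flip bit 6 of r = 000001100100100 to get c = 000000100100100.


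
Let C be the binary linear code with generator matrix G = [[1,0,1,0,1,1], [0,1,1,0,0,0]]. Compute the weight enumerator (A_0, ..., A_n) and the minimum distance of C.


Weight distribution: A_0 = 1, A_2 = 1, A_4 = 2. Minimum distance d = 2.

Enumerate all 2^2 = 4 messages m ∈ F_2^2.
For each, compute codeword c = mG in F_2^6, then tally its weight.
  m = 00 → c = 000000, weight = 0.
  m = 10 → c = 101011, weight = 4.
  m = 01 → c = 011000, weight = 2.
  m = 11 → c = 110011, weight = 4.
Tally weights:
  weight 0: 1 codewords.
  weight 2: 1 codewords.
  weight 4: 2 codewords.
Minimum distance d = smallest w > 0 with A_w > 0 = 2.
Sanity: Σ A_w = 4 = 2^2 = 4 ✓.


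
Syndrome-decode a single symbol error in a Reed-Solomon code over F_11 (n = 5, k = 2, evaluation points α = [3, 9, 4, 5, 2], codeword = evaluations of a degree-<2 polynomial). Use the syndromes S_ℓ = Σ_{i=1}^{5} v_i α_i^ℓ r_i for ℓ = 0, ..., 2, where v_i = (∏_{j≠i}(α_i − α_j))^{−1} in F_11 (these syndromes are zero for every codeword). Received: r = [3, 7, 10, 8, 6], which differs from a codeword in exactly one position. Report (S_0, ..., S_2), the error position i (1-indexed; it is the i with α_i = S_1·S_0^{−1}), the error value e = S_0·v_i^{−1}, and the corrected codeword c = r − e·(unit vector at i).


S = (1, 4, 5), error at position 3, error magnitude e = 10, c = [3, 7, 0, 8, 6].

Step 1: column multipliers v_i = (∏_{j≠i}(α_i − α_j))^{−1} mod 11.
  i = 1 (α = 3): (3−9)(3−4)(3−5)(3−2) = (−6)·(−1)·(−2)·1 = −12 ≡ 10, so v_1 = 10^{−1} = 10 (mod 11).
  i = 2 (α = 9): (9−3)(9−4)(9−5)(9−2) = 6·5·4·7 = 840 ≡ 4, so v_2 = 4^{−1} = 3 (mod 11).
  i = 3 (α = 4): (4−3)(4−9)(4−5)(4−2) = 1·(−5)·(−1)·2 = 10 ≡ 10, so v_3 = 10^{−1} = 10 (mod 11).
  i = 4 (α = 5): (5−3)(5−9)(5−4)(5−2) = 2·(−4)·1·3 = −24 ≡ 9, so v_4 = 9^{−1} = 5 (mod 11).
  i = 5 (α = 2): (2−3)(2−9)(2−4)(2−5) = (−1)·(−7)·(−2)·(−3) = 42 ≡ 9, so v_5 = 9^{−1} = 5 (mod 11).
  v = [10, 3, 10, 5, 5].
Step 2: syndromes of r = [3, 7, 10, 8, 6] (all sums mod 11).
  S_0 = Σ v_i r_i = 10·3 + 3·7 + 10·10 + 5·8 + 5·6 = 221 ≡ 1.
  S_1 = Σ v_i α_i r_i = 10·3·3 + 3·9·7 + 10·4·10 + 5·5·8 + 5·2·6 = 939 ≡ 4.
  α_i^2 mod 11 = [9, 4, 5, 3, 4].
  S_2 = Σ v_i α_i^2 r_i = 10·9·3 + 3·4·7 + 10·5·10 + 5·3·8 + 5·4·6 = 1094 ≡ 5.
  S = (1, 4, 5) ≠ 0, so r is not a codeword (an error is present).
Step 3: locate the error. For a single error e at position i, S_ℓ = v_i·e·α_i^ℓ, so α_err = S_1/S_0.
  S_0^{−1} = 1^{−1} = 1 (mod 11), so α_err = 4·1 = 4 ≡ 4 = α_3. Error position i = 3.
  Consistency check: S_2/S_1 = 5·3 = 15 ≡ 4 = α_err ✓ (single-error assumption holds).
Step 4: error magnitude e = S_0/v_3 = S_0·∏_{j≠3}(α_3 − α_j) = 1·10 = 10 ≡ 10 (mod 11).
Step 5: correct position 3: c_3 = r_3 − e = 10 − 10 ≡ 0 (mod 11). Hence c = [3, 7, 0, 8, 6].
  Check: interpolating c through the α_i gives m(x) = 1 + 8·x (degree < 2) with m(α_i) = c_i for every i, so c is indeed a codeword.


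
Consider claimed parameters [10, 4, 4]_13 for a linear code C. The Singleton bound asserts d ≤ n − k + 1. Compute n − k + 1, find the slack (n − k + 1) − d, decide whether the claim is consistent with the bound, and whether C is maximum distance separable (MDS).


Singleton RHS = n − k + 1 = 7, slack = 3, bound satisfied, not MDS.

Singleton bound: d ≤ n − k + 1.
Here n = 10, k = 4, so n − k + 1 = 7.
Given d = 4, check d ≤ 7: YES.
Slack = (n − k + 1) − d = 3.
The code is NOT MDS (slack = 3 > 0).
Description: the claimed parameters are [10, 4, 4]_13; such a code would be non-MDS.


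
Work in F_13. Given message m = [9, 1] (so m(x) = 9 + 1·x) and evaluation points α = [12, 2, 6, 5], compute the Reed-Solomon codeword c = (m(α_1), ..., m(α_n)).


c = [8, 11, 2, 1]

Message polynomial: m(x) = 9 + 1·x (mod 13).
For each evaluation point α_i, compute m(α_i) mod 13:
  α_1 = 12: Horner steps 1 → 8, so m(12) = 8.
  α_2 = 2: Horner steps 1 → 11, so m(2) = 11.
  α_3 = 6: Horner steps 1 → 2, so m(6) = 2.
  α_4 = 5: Horner steps 1 → 1, so m(5) = 1.
Codeword c = [8, 11, 2, 1] ∈ F_13^4.


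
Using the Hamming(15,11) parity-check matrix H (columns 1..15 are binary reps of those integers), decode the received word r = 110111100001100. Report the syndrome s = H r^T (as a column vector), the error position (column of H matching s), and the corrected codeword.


s = (0, 0, 1, 0)^T, error position = 2, corrected codeword c = 100111100001100

Compute s = H r^T mod 2 one row at a time:
  s_1 = 0 + 0 + 0 + 0 + 1 + 1 + 0 + 0 = 2 ≡ 0 (mod 2).
  s_2 = 1 + 1 + 1 + 1 + 1 + 1 + 0 + 0 = 6 ≡ 0 (mod 2).
  s_3 = 1 + 0 + 1 + 1 + 0 + 0 + 0 + 0 = 3 ≡ 1 (mod 2).
  s_4 = 1 + 0 + 1 + 1 + 0 + 0 + 1 + 0 = 4 ≡ 0 (mod 2).
s = (0, 0, 1, 0)^T — this equals column 2 of H (binary 0010), so error is at position 2.
Correct: flip bit 2 of r = 110111100001100 to get c = 100111100001100.


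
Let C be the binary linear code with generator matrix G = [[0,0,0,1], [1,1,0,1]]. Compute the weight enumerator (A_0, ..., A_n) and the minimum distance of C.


Weight distribution: A_0 = 1, A_1 = 1, A_2 = 1, A_3 = 1. Minimum distance d = 1.

Enumerate all 2^2 = 4 messages m ∈ F_2^2.
For each, compute codeword c = mG in F_2^4, then tally its weight.
  m = 00 → c = 0000, weight = 0.
  m = 10 → c = 0001, weight = 1.
  m = 01 → c = 1101, weight = 3.
  m = 11 → c = 1100, weight = 2.
Tally weights:
  weight 0: 1 codewords.
  weight 1: 1 codewords.
  weight 2: 1 codewords.
  weight 3: 1 codewords.
Minimum distance d = smallest w > 0 with A_w > 0 = 1.
Sanity: Σ A_w = 4 = 2^2 = 4 ✓.


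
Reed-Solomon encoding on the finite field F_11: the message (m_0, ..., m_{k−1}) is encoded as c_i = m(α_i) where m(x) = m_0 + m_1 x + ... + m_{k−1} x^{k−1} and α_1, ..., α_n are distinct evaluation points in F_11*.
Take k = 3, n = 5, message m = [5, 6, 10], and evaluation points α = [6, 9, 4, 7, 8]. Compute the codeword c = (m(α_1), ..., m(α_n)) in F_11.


c = [5, 0, 2, 9, 0]

Message polynomial: m(x) = 5 + 6·x + 10·x^2 (mod 11).
For each evaluation point α_i, compute m(α_i) mod 11:
  α_1 = 6: Horner steps 10 → 0 → 5, so m(6) = 5.
  α_2 = 9: Horner steps 10 → 8 → 0, so m(9) = 0.
  α_3 = 4: Horner steps 10 → 2 → 2, so m(4) = 2.
  α_4 = 7: Horner steps 10 → 10 → 9, so m(7) = 9.
  α_5 = 8: Horner steps 10 → 9 → 0, so m(8) = 0.
Codeword c = [5, 0, 2, 9, 0] ∈ F_11^5.


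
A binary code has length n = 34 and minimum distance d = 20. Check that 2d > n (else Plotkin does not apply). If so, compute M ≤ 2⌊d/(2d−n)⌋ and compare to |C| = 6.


Plotkin bound M ≤ 6; given |C| = 6 ≤ bound (satisfied).

Check applicability: 2d = 40, n = 34.
2d − n = 6 > 0, so Plotkin applies.
Compute d/(2d−n) = 20/6 ≈ 3.3333.
⌊d/(2d−n)⌋ = 3.
Plotkin bound: M ≤ 2·3 = 6.
Given |C| = 6, check: satisfied.
This |C| is at the Plotkin bound.


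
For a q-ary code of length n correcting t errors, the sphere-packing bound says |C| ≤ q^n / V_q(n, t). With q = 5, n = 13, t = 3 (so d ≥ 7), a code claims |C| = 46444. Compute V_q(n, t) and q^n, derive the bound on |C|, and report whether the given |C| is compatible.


V_q(n, t) = 19605, q^n = 1220703125, Hamming bound = 62264, |C| = 46444 ≤ bound (satisfied).

Step 1: Compute V_q(n, t) = Σ_{j=0}^3 C(n, j) (q−1)^j.
  j = 0: C(13,0)·(4)^0 = 1·1 = 1.
  j = 1: C(13,1)·(4)^1 = 13·4 = 52.
  j = 2: C(13,2)·(4)^2 = 78·16 = 1248.
  j = 3: C(13,3)·(4)^3 = 286·64 = 18304.
  V_q(n, t) = 1 + 52 + 1248 + 18304 = 19605.
Step 2: q^n = 5^13 = 1220703125.
Step 3: Hamming bound ⌊q^n / V_q(n,t)⌋ = ⌊1220703125/19605⌋ = 62264.
Step 4: Compare |C| = 46444 to 62264: satisfied.
The claimed |C| lies below the Hamming bound.


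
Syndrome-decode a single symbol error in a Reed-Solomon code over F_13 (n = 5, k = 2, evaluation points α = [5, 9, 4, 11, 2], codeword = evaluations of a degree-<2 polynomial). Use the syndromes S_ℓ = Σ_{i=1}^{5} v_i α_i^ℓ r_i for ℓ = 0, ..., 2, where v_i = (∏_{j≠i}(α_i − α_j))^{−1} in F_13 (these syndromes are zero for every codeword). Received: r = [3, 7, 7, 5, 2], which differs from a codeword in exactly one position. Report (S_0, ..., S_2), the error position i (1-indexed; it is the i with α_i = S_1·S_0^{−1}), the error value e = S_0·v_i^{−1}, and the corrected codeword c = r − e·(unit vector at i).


S = (12, 4, 10), error at position 2, error magnitude e = 7, c = [3, 0, 7, 5, 2].

Step 1: column multipliers v_i = (∏_{j≠i}(α_i − α_j))^{−1} mod 13.
  i = 1 (α = 5): (5−9)(5−4)(5−11)(5−2) = (−4)·1·(−6)·3 = 72 ≡ 7, so v_1 = 7^{−1} = 2 (mod 13).
  i = 2 (α = 9): (9−5)(9−4)(9−11)(9−2) = 4·5·(−2)·7 = −280 ≡ 6, so v_2 = 6^{−1} = 11 (mod 13).
  i = 3 (α = 4): (4−5)(4−9)(4−11)(4−2) = (−1)·(−5)·(−7)·2 = −70 ≡ 8, so v_3 = 8^{−1} = 5 (mod 13).
  i = 4 (α = 11): (11−5)(11−9)(11−4)(11−2) = 6·2·7·9 = 756 ≡ 2, so v_4 = 2^{−1} = 7 (mod 13).
  i = 5 (α = 2): (2−5)(2−9)(2−4)(2−11) = (−3)·(−7)·(−2)·(−9) = 378 ≡ 1, so v_5 = 1^{−1} = 1 (mod 13).
  v = [2, 11, 5, 7, 1].
Step 2: syndromes of r = [3, 7, 7, 5, 2] (all sums mod 13).
  S_0 = Σ v_i r_i = 2·3 + 11·7 + 5·7 + 7·5 + 1·2 = 155 ≡ 12.
  S_1 = Σ v_i α_i r_i = 2·5·3 + 11·9·7 + 5·4·7 + 7·11·5 + 1·2·2 = 1252 ≡ 4.
  α_i^2 mod 13 = [12, 3, 3, 4, 4].
  S_2 = Σ v_i α_i^2 r_i = 2·12·3 + 11·3·7 + 5·3·7 + 7·4·5 + 1·4·2 = 556 ≡ 10.
  S = (12, 4, 10) ≠ 0, so r is not a codeword (an error is present).
Step 3: locate the error. For a single error e at position i, S_ℓ = v_i·e·α_i^ℓ, so α_err = S_1/S_0.
  S_0^{−1} = 12^{−1} = 12 (mod 13), so α_err = 4·12 = 48 ≡ 9 = α_2. Error position i = 2.
  Consistency check: S_2/S_1 = 10·10 = 100 ≡ 9 = α_err ✓ (single-error assumption holds).
Step 4: error magnitude e = S_0/v_2 = S_0·∏_{j≠2}(α_2 − α_j) = 12·6 = 72 ≡ 7 (mod 13).
Step 5: correct position 2: c_2 = r_2 − e = 7 − 7 ≡ 0 (mod 13). Hence c = [3, 0, 7, 5, 2].
  Check: interpolating c through the α_i gives m(x) = 10 + 9·x (degree < 2) with m(α_i) = c_i for every i, so c is indeed a codeword.


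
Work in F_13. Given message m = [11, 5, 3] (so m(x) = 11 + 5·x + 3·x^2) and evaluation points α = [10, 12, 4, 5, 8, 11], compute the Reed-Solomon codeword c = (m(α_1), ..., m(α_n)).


c = [10, 9, 1, 7, 9, 0]

Message polynomial: m(x) = 11 + 5·x + 3·x^2 (mod 13).
For each evaluation point α_i, compute m(α_i) mod 13:
  α_1 = 10: Horner steps 3 → 9 → 10, so m(10) = 10.
  α_2 = 12: Horner steps 3 → 2 → 9, so m(12) = 9.
  α_3 = 4: Horner steps 3 → 4 → 1, so m(4) = 1.
  α_4 = 5: Horner steps 3 → 7 → 7, so m(5) = 7.
  α_5 = 8: Horner steps 3 → 3 → 9, so m(8) = 9.
  α_6 = 11: Horner steps 3 → 12 → 0, so m(11) = 0.
Codeword c = [10, 9, 1, 7, 9, 0] ∈ F_13^6.


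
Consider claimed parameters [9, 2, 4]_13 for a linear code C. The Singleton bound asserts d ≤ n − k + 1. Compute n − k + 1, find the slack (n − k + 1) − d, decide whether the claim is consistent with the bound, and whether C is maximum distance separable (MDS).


Singleton RHS = n − k + 1 = 8, slack = 4, bound satisfied, not MDS.

Singleton bound: d ≤ n − k + 1.
Here n = 9, k = 2, so n − k + 1 = 8.
Given d = 4, check d ≤ 8: YES.
Slack = (n − k + 1) − d = 4.
The code is NOT MDS (slack = 4 > 0).
Description: the claimed parameters are [9, 2, 4]_13; such a code would be non-MDS.


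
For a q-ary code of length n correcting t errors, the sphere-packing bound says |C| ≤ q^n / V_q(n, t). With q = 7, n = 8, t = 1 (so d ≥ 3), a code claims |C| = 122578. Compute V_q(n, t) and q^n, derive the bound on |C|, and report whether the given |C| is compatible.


V_q(n, t) = 49, q^n = 5764801, Hamming bound = 117649, |C| = 122578 > bound (violated).

Step 1: Compute V_q(n, t) = Σ_{j=0}^1 C(n, j) (q−1)^j.
  j = 0: C(8,0)·(6)^0 = 1·1 = 1.
  j = 1: C(8,1)·(6)^1 = 8·6 = 48.
  V_q(n, t) = 1 + 48 = 49.
Step 2: q^n = 7^8 = 5764801.
Step 3: Hamming bound ⌊q^n / V_q(n,t)⌋ = ⌊5764801/49⌋ = 117649.
Step 4: Compare |C| = 122578 to 117649: violated.
The claimed |C| lies above the Hamming bound, so no 7-ary code of length 8 with d ≥ 3 can have 122578 codewords.


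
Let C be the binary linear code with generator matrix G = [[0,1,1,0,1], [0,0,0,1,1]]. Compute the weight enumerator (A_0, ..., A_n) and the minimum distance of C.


Weight distribution: A_0 = 1, A_2 = 1, A_3 = 2. Minimum distance d = 2.

Enumerate all 2^2 = 4 messages m ∈ F_2^2.
For each, compute codeword c = mG in F_2^5, then tally its weight.
  m = 00 → c = 00000, weight = 0.
  m = 10 → c = 01101, weight = 3.
  m = 01 → c = 00011, weight = 2.
  m = 11 → c = 01110, weight = 3.
Tally weights:
  weight 0: 1 codewords.
  weight 2: 1 codewords.
  weight 3: 2 codewords.
Minimum distance d = smallest w > 0 with A_w > 0 = 2.
Sanity: Σ A_w = 4 = 2^2 = 4 ✓.


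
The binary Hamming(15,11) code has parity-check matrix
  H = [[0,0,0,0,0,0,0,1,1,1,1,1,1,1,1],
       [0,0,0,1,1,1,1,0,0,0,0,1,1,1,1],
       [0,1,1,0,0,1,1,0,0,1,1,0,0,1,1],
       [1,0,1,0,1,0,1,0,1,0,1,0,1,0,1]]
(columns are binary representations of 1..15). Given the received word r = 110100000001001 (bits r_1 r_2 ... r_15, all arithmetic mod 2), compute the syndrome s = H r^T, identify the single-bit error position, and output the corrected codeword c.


s = (0, 1, 0, 0)^T, error position = 4, corrected codeword c = 110000000001001

Compute s = H r^T mod 2 one row at a time:
  s_1 = 0 + 0 + 0 + 0 + 1 + 0 + 0 + 1 = 2 ≡ 0 (mod 2).
  s_2 = 1 + 0 + 0 + 0 + 1 + 0 + 0 + 1 = 3 ≡ 1 (mod 2).
  s_3 = 1 + 0 + 0 + 0 + 0 + 0 + 0 + 1 = 2 ≡ 0 (mod 2).
  s_4 = 1 + 0 + 0 + 0 + 0 + 0 + 0 + 1 = 2 ≡ 0 (mod 2).
s = (0, 1, 0, 0)^T — this equals column 4 of H (binary 0100), so error is at position 4.
Correct: flip bit 4 of r = 110100000001001 to get c = 110000000001001.


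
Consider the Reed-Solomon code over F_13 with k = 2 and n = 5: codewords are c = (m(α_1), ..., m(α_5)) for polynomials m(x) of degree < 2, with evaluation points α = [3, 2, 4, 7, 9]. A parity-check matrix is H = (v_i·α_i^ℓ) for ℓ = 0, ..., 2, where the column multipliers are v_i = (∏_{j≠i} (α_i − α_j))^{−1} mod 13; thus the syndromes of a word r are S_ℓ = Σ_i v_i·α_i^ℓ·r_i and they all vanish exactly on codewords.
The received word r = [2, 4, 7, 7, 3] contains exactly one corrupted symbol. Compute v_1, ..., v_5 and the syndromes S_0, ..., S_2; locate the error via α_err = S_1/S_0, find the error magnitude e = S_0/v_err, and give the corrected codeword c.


S = (5, 7, 2), error at position 3, error magnitude e = 7, c = [2, 4, 0, 7, 3].

Step 1: column multipliers v_i = (∏_{j≠i}(α_i − α_j))^{−1} mod 13.
  i = 1 (α = 3): (3−2)(3−4)(3−7)(3−9) = 1·(−1)·(−4)·(−6) = −24 ≡ 2, so v_1 = 2^{−1} = 7 (mod 13).
  i = 2 (α = 2): (2−3)(2−4)(2−7)(2−9) = (−1)·(−2)·(−5)·(−7) = 70 ≡ 5, so v_2 = 5^{−1} = 8 (mod 13).
  i = 3 (α = 4): (4−3)(4−2)(4−7)(4−9) = 1·2·(−3)·(−5) = 30 ≡ 4, so v_3 = 4^{−1} = 10 (mod 13).
  i = 4 (α = 7): (7−3)(7−2)(7−4)(7−9) = 4·5·3·(−2) = −120 ≡ 10, so v_4 = 10^{−1} = 4 (mod 13).
  i = 5 (α = 9): (9−3)(9−2)(9−4)(9−7) = 6·7·5·2 = 420 ≡ 4, so v_5 = 4^{−1} = 10 (mod 13).
  v = [7, 8, 10, 4, 10].
Step 2: syndromes of r = [2, 4, 7, 7, 3] (all sums mod 13).
  S_0 = Σ v_i r_i = 7·2 + 8·4 + 10·7 + 4·7 + 10·3 = 174 ≡ 5.
  S_1 = Σ v_i α_i r_i = 7·3·2 + 8·2·4 + 10·4·7 + 4·7·7 + 10·9·3 = 852 ≡ 7.
  α_i^2 mod 13 = [9, 4, 3, 10, 3].
  S_2 = Σ v_i α_i^2 r_i = 7·9·2 + 8·4·4 + 10·3·7 + 4·10·7 + 10·3·3 = 834 ≡ 2.
  S = (5, 7, 2) ≠ 0, so r is not a codeword (an error is present).
Step 3: locate the error. For a single error e at position i, S_ℓ = v_i·e·α_i^ℓ, so α_err = S_1/S_0.
  S_0^{−1} = 5^{−1} = 8 (mod 13), so α_err = 7·8 = 56 ≡ 4 = α_3. Error position i = 3.
  Consistency check: S_2/S_1 = 2·2 = 4 ≡ 4 = α_err ✓ (single-error assumption holds).
Step 4: error magnitude e = S_0/v_3 = S_0·∏_{j≠3}(α_3 − α_j) = 5·4 = 20 ≡ 7 (mod 13).
Step 5: correct position 3: c_3 = r_3 − e = 7 − 7 ≡ 0 (mod 13). Hence c = [2, 4, 0, 7, 3].
  Check: interpolating c through the α_i gives m(x) = 8 + 11·x (degree < 2) with m(α_i) = c_i for every i, so c is indeed a codeword.


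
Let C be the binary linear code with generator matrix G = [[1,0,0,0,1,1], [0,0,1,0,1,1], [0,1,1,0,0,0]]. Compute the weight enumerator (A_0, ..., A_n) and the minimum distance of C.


Weight distribution: A_0 = 1, A_2 = 3, A_3 = 3, A_5 = 1. Minimum distance d = 2.

Enumerate all 2^3 = 8 messages m ∈ F_2^3.
For each, compute codeword c = mG in F_2^6, then tally its weight.
  m = 000 → c = 000000, weight = 0.
  m = 100 → c = 100011, weight = 3.
  m = 010 → c = 001011, weight = 3.
  m = 110 → c = 101000, weight = 2.
  m = 001 → c = 011000, weight = 2.
  m = 101 → c = 111011, weight = 5.
  m = 011 → c = 010011, weight = 3.
  m = 111 → c = 110000, weight = 2.
Tally weights:
  weight 0: 1 codewords.
  weight 2: 3 codewords.
  weight 3: 3 codewords.
  weight 5: 1 codewords.
Minimum distance d = smallest w > 0 with A_w > 0 = 2.
Sanity: Σ A_w = 8 = 2^3 = 8 ✓.


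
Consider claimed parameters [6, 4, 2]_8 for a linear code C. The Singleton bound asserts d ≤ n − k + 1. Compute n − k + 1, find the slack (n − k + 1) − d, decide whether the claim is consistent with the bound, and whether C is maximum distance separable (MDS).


Singleton RHS = n − k + 1 = 3, slack = 1, bound satisfied, not MDS.

Singleton bound: d ≤ n − k + 1.
Here n = 6, k = 4, so n − k + 1 = 3.
Given d = 2, check d ≤ 3: YES.
Slack = (n − k + 1) − d = 1.
The code is NOT MDS (slack = 1 > 0).
Description: the claimed parameters are [6, 4, 2]_8; such a code would be non-MDS.


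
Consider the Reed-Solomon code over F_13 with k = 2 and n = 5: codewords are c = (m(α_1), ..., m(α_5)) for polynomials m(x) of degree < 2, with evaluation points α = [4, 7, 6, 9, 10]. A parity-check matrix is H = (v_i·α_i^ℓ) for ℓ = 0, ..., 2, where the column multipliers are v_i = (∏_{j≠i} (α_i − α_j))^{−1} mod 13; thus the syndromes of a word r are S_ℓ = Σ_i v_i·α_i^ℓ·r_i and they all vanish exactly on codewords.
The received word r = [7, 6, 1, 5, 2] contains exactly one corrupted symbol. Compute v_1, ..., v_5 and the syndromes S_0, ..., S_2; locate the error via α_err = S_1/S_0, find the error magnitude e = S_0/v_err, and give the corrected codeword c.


S = (12, 6, 3), error at position 2, error magnitude e = 8, c = [7, 11, 1, 5, 2].

Step 1: column multipliers v_i = (∏_{j≠i}(α_i − α_j))^{−1} mod 13.
  i = 1 (α = 4): (4−7)(4−6)(4−9)(4−10) = (−3)·(−2)·(−5)·(−6) = 180 ≡ 11, so v_1 = 11^{−1} = 6 (mod 13).
  i = 2 (α = 7): (7−4)(7−6)(7−9)(7−10) = 3·1·(−2)·(−3) = 18 ≡ 5, so v_2 = 5^{−1} = 8 (mod 13).
  i = 3 (α = 6): (6−4)(6−7)(6−9)(6−10) = 2·(−1)·(−3)·(−4) = −24 ≡ 2, so v_3 = 2^{−1} = 7 (mod 13).
  i = 4 (α = 9): (9−4)(9−7)(9−6)(9−10) = 5·2·3·(−1) = −30 ≡ 9, so v_4 = 9^{−1} = 3 (mod 13).
  i = 5 (α = 10): (10−4)(10−7)(10−6)(10−9) = 6·3·4·1 = 72 ≡ 7, so v_5 = 7^{−1} = 2 (mod 13).
  v = [6, 8, 7, 3, 2].
Step 2: syndromes of r = [7, 6, 1, 5, 2] (all sums mod 13).
  S_0 = Σ v_i r_i = 6·7 + 8·6 + 7·1 + 3·5 + 2·2 = 116 ≡ 12.
  S_1 = Σ v_i α_i r_i = 6·4·7 + 8·7·6 + 7·6·1 + 3·9·5 + 2·10·2 = 721 ≡ 6.
  α_i^2 mod 13 = [3, 10, 10, 3, 9].
  S_2 = Σ v_i α_i^2 r_i = 6·3·7 + 8·10·6 + 7·10·1 + 3·3·5 + 2·9·2 = 757 ≡ 3.
  S = (12, 6, 3) ≠ 0, so r is not a codeword (an error is present).
Step 3: locate the error. For a single error e at position i, S_ℓ = v_i·e·α_i^ℓ, so α_err = S_1/S_0.
  S_0^{−1} = 12^{−1} = 12 (mod 13), so α_err = 6·12 = 72 ≡ 7 = α_2. Error position i = 2.
  Consistency check: S_2/S_1 = 3·11 = 33 ≡ 7 = α_err ✓ (single-error assumption holds).
Step 4: error magnitude e = S_0/v_2 = S_0·∏_{j≠2}(α_2 − α_j) = 12·5 = 60 ≡ 8 (mod 13).
Step 5: correct position 2: c_2 = r_2 − e = 6 − 8 ≡ 11 (mod 13). Hence c = [7, 11, 1, 5, 2].
  Check: interpolating c through the α_i gives m(x) = 6 + 10·x (degree < 2) with m(α_i) = c_i for every i, so c is indeed a codeword.


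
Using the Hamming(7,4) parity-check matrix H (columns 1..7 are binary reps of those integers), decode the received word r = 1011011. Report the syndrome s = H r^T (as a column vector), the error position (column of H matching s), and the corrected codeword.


s = (1, 1, 1)^T, error position = 7, corrected codeword c = 1011010

Compute s = H r^T mod 2 one row at a time:
  s_1 = 1 + 0 + 1 + 1 = 3 ≡ 1 (mod 2).
  s_2 = 0 + 1 + 1 + 1 = 3 ≡ 1 (mod 2).
  s_3 = 1 + 1 + 0 + 1 = 3 ≡ 1 (mod 2).
s = (1, 1, 1)^T — this equals column 7 of H (binary 111), so error is at position 7.
Correct: flip bit 7 of r = 1011011 to get c = 1011010.


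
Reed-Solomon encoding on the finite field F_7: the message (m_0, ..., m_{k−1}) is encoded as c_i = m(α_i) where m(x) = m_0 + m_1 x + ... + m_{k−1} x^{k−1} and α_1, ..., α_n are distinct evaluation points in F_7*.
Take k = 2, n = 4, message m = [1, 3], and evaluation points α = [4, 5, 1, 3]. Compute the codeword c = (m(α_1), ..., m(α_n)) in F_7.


c = [6, 2, 4, 3]

Message polynomial: m(x) = 1 + 3·x (mod 7).
For each evaluation point α_i, compute m(α_i) mod 7:
  α_1 = 4: Horner steps 3 → 6, so m(4) = 6.
  α_2 = 5: Horner steps 3 → 2, so m(5) = 2.
  α_3 = 1: Horner steps 3 → 4, so m(1) = 4.
  α_4 = 3: Horner steps 3 → 3, so m(3) = 3.
Codeword c = [6, 2, 4, 3] ∈ F_7^4.


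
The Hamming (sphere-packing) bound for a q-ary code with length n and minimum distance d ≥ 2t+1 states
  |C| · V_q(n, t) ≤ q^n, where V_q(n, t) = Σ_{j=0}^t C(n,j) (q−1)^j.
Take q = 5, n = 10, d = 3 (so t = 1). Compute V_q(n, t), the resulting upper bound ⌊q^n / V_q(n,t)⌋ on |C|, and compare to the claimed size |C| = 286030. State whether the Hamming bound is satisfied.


V_q(n, t) = 41, q^n = 9765625, Hamming bound = 238185, |C| = 286030 > bound (violated).

Step 1: Compute V_q(n, t) = Σ_{j=0}^1 C(n, j) (q−1)^j.
  j = 0: C(10,0)·(4)^0 = 1·1 = 1.
  j = 1: C(10,1)·(4)^1 = 10·4 = 40.
  V_q(n, t) = 1 + 40 = 41.
Step 2: q^n = 5^10 = 9765625.
Step 3: Hamming bound ⌊q^n / V_q(n,t)⌋ = ⌊9765625/41⌋ = 238185.
Step 4: Compare |C| = 286030 to 238185: violated.
The claimed |C| lies above the Hamming bound, so no 5-ary code of length 10 with d ≥ 3 can have 286030 codewords.


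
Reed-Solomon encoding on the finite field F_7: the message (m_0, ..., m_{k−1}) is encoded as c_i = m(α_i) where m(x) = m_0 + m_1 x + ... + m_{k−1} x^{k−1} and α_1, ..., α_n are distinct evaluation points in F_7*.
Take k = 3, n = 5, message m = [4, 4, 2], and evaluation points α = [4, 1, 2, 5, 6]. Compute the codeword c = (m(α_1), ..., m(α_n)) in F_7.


c = [3, 3, 6, 4, 2]

Message polynomial: m(x) = 4 + 4·x + 2·x^2 (mod 7).
For each evaluation point α_i, compute m(α_i) mod 7:
  α_1 = 4: Horner steps 2 → 5 → 3, so m(4) = 3.
  α_2 = 1: Horner steps 2 → 6 → 3, so m(1) = 3.
  α_3 = 2: Horner steps 2 → 1 → 6, so m(2) = 6.
  α_4 = 5: Horner steps 2 → 0 → 4, so m(5) = 4.
  α_5 = 6: Horner steps 2 → 2 → 2, so m(6) = 2.
Codeword c = [3, 3, 6, 4, 2] ∈ F_7^5.


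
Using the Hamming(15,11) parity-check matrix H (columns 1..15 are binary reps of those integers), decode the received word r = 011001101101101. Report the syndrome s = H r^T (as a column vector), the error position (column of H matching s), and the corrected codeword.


s = (1, 1, 0, 1)^T, error position = 13, corrected codeword c = 011001101101001

Compute s = H r^T mod 2 one row at a time:
  s_1 = 0 + 1 + 1 + 0 + 1 + 1 + 0 + 1 = 5 ≡ 1 (mod 2).
  s_2 = 0 + 0 + 1 + 1 + 1 + 1 + 0 + 1 = 5 ≡ 1 (mod 2).
  s_3 = 1 + 1 + 1 + 1 + 1 + 0 + 0 + 1 = 6 ≡ 0 (mod 2).
  s_4 = 0 + 1 + 0 + 1 + 1 + 0 + 1 + 1 = 5 ≡ 1 (mod 2).
s = (1, 1, 0, 1)^T — this equals column 13 of H (binary 1101), so error is at position 13.
Correct: flip bit 13 of r = 011001101101101 to get c = 011001101101001.


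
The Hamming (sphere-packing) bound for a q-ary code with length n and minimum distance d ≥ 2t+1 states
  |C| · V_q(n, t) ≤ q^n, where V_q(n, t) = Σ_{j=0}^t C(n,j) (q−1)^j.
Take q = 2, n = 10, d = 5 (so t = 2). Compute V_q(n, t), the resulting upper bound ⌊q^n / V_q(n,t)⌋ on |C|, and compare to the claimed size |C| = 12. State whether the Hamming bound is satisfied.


V_q(n, t) = 56, q^n = 1024, Hamming bound = 18, |C| = 12 ≤ bound (satisfied).

Step 1: Compute V_q(n, t) = Σ_{j=0}^2 C(n, j) (q−1)^j.
  j = 0: C(10,0)·(1)^0 = 1·1 = 1.
  j = 1: C(10,1)·(1)^1 = 10·1 = 10.
  j = 2: C(10,2)·(1)^2 = 45·1 = 45.
  V_q(n, t) = 1 + 10 + 45 = 56.
Step 2: q^n = 2^10 = 1024.
Step 3: Hamming bound ⌊q^n / V_q(n,t)⌋ = ⌊1024/56⌋ = 18.
Step 4: Compare |C| = 12 to 18: satisfied.
The claimed |C| lies below the Hamming bound.


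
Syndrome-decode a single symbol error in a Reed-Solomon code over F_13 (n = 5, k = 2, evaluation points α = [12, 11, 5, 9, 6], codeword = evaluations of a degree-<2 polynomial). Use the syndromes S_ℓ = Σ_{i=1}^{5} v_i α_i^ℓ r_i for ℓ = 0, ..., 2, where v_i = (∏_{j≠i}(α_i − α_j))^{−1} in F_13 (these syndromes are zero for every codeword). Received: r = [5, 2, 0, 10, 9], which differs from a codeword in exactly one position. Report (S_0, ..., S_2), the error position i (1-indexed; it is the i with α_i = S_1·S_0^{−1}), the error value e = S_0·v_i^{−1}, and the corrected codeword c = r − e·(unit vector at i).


S = (8, 5, 8), error at position 1, error magnitude e = 7, c = [11, 2, 0, 10, 9].

Step 1: column multipliers v_i = (∏_{j≠i}(α_i − α_j))^{−1} mod 13.
  i = 1 (α = 12): (12−11)(12−5)(12−9)(12−6) = 1·7·3·6 = 126 ≡ 9, so v_1 = 9^{−1} = 3 (mod 13).
  i = 2 (α = 11): (11−12)(11−5)(11−9)(11−6) = (−1)·6·2·5 = −60 ≡ 5, so v_2 = 5^{−1} = 8 (mod 13).
  i = 3 (α = 5): (5−12)(5−11)(5−9)(5−6) = (−7)·(−6)·(−4)·(−1) = 168 ≡ 12, so v_3 = 12^{−1} = 12 (mod 13).
  i = 4 (α = 9): (9−12)(9−11)(9−5)(9−6) = (−3)·(−2)·4·3 = 72 ≡ 7, so v_4 = 7^{−1} = 2 (mod 13).
  i = 5 (α = 6): (6−12)(6−11)(6−5)(6−9) = (−6)·(−5)·1·(−3) = −90 ≡ 1, so v_5 = 1^{−1} = 1 (mod 13).
  v = [3, 8, 12, 2, 1].
Step 2: syndromes of r = [5, 2, 0, 10, 9] (all sums mod 13).
  S_0 = Σ v_i r_i = 3·5 + 8·2 + 12·0 + 2·10 + 1·9 = 60 ≡ 8.
  S_1 = Σ v_i α_i r_i = 3·12·5 + 8·11·2 + 12·5·0 + 2·9·10 + 1·6·9 = 590 ≡ 5.
  α_i^2 mod 13 = [1, 4, 12, 3, 10].
  S_2 = Σ v_i α_i^2 r_i = 3·1·5 + 8·4·2 + 12·12·0 + 2·3·10 + 1·10·9 = 229 ≡ 8.
  S = (8, 5, 8) ≠ 0, so r is not a codeword (an error is present).
Step 3: locate the error. For a single error e at position i, S_ℓ = v_i·e·α_i^ℓ, so α_err = S_1/S_0.
  S_0^{−1} = 8^{−1} = 5 (mod 13), so α_err = 5·5 = 25 ≡ 12 = α_1. Error position i = 1.
  Consistency check: S_2/S_1 = 8·8 = 64 ≡ 12 = α_err ✓ (single-error assumption holds).
Step 4: error magnitude e = S_0/v_1 = S_0·∏_{j≠1}(α_1 − α_j) = 8·9 = 72 ≡ 7 (mod 13).
Step 5: correct position 1: c_1 = r_1 − e = 5 − 7 ≡ 11 (mod 13). Hence c = [11, 2, 0, 10, 9].
  Check: interpolating c through the α_i gives m(x) = 7 + 9·x (degree < 2) with m(α_i) = c_i for every i, so c is indeed a codeword.


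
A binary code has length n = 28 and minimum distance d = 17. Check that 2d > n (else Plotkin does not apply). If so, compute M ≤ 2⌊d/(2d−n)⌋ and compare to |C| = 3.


Plotkin bound M ≤ 4; given |C| = 3 ≤ bound (satisfied).

Check applicability: 2d = 34, n = 28.
2d − n = 6 > 0, so Plotkin applies.
Compute d/(2d−n) = 17/6 ≈ 2.8333.
⌊d/(2d−n)⌋ = 2.
Plotkin bound: M ≤ 2·2 = 4.
Given |C| = 3, check: satisfied.
This |C| is below the Plotkin bound.


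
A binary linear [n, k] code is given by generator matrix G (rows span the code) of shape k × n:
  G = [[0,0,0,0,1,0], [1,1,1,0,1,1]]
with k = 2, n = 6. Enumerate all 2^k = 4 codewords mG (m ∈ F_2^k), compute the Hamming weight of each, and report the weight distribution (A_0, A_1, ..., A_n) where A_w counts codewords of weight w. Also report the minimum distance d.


Weight distribution: A_0 = 1, A_1 = 1, A_4 = 1, A_5 = 1. Minimum distance d = 1.

Enumerate all 2^2 = 4 messages m ∈ F_2^2.
For each, compute codeword c = mG in F_2^6, then tally its weight.
  m = 00 → c = 000000, weight = 0.
  m = 10 → c = 000010, weight = 1.
  m = 01 → c = 111011, weight = 5.
  m = 11 → c = 111001, weight = 4.
Tally weights:
  weight 0: 1 codewords.
  weight 1: 1 codewords.
  weight 4: 1 codewords.
  weight 5: 1 codewords.
Minimum distance d = smallest w > 0 with A_w > 0 = 1.
Sanity: Σ A_w = 4 = 2^2 = 4 ✓.


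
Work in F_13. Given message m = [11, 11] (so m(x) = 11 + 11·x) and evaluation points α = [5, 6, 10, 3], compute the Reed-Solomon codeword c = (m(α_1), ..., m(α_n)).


c = [1, 12, 4, 5]

Message polynomial: m(x) = 11 + 11·x (mod 13).
For each evaluation point α_i, compute m(α_i) mod 13:
  α_1 = 5: Horner steps 11 → 1, so m(5) = 1.
  α_2 = 6: Horner steps 11 → 12, so m(6) = 12.
  α_3 = 10: Horner steps 11 → 4, so m(10) = 4.
  α_4 = 3: Horner steps 11 → 5, so m(3) = 5.
Codeword c = [1, 12, 4, 5] ∈ F_13^4.


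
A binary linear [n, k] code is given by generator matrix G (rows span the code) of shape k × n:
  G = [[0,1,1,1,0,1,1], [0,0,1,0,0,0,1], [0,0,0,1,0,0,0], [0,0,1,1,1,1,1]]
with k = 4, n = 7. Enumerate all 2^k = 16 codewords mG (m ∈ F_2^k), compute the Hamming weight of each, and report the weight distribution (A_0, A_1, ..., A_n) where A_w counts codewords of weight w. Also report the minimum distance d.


Weight distribution: A_0 = 1, A_1 = 1, A_2 = 4, A_3 = 4, A_4 = 3, A_5 = 3. Minimum distance d = 1.

Enumerate all 2^4 = 16 messages m ∈ F_2^4.
For each, compute codeword c = mG in F_2^7, then tally its weight.
  m = 0000 → c = 0000000, weight = 0.
  m = 1000 → c = 0111011, weight = 5.
  m = 0100 → c = 0010001, weight = 2.
  m = 1100 → c = 0101010, weight = 3.
  m = 0010 → c = 0001000, weight = 1.
  m = 1010 → c = 0110011, weight = 4.
  m = 0110 → c = 0011001, weight = 3.
  m = 1110 → c = 0100010, weight = 2.
  m = 0001 → c = 0011111, weight = 5.
  m = 1001 → c = 0100100, weight = 2.
  m = 0101 → c = 0001110, weight = 3.
  m = 1101 → c = 0110101, weight = 4.
  m = 0011 → c = 0010111, weight = 4.
  m = 1011 → c = 0101100, weight = 3.
  m = 0111 → c = 0000110, weight = 2.
  m = 1111 → c = 0111101, weight = 5.
Tally weights:
  weight 0: 1 codewords.
  weight 1: 1 codewords.
  weight 2: 4 codewords.
  weight 3: 4 codewords.
  weight 4: 3 codewords.
  weight 5: 3 codewords.
Minimum distance d = smallest w > 0 with A_w > 0 = 1.
Sanity: Σ A_w = 16 = 2^4 = 16 ✓.
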